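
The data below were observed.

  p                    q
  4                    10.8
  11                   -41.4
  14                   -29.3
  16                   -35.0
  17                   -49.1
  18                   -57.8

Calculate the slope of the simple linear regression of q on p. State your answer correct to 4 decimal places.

-4.1884

n = 6, Σx = 80, Σy = -201.8, Σxy = -3257.5, Σx² = 1202
Sxx = Σx² − (Σx)²/n = 1202 − 1066.666667 = 135.333333
Sxy = Σxy − (Σx)(Σy)/n = -3257.5 − (-2690.666667) = -566.833333
b = Sxy/Sxx = -566.833333/135.333333 = -4.188424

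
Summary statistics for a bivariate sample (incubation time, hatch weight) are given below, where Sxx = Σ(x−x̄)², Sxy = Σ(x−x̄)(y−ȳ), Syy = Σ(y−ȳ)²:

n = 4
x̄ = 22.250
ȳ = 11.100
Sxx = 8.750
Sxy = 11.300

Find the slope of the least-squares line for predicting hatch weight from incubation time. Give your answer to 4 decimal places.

b = Sxy/Sxx = 11.3/8.75 = 1.291429

1.2914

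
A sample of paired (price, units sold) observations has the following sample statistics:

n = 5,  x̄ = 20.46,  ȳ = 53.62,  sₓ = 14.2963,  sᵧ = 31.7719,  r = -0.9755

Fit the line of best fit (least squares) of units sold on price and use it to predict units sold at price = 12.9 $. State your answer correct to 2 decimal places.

70.01

b = r · sᵧ/sₓ = -0.9755 · 31.7719/14.2963 = -2.167938
a = ȳ − b·x̄ = 53.62 − (-2.167938)·20.46 = 97.976006
ŷ(12.9) = a + b·12.9 = 97.976006 + (-2.167938)·12.9 = 70.009609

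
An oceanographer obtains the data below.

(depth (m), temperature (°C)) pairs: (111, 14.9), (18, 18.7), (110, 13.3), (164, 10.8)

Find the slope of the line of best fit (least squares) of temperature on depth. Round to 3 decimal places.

n = 4, Σx = 403, Σy = 57.7, Σxy = 5224.7, Σx² = 51641
Sxx = Σx² − (Σx)²/n = 51641 − 40602.25 = 11038.75
Sxy = Σxy − (Σx)(Σy)/n = 5224.7 − 5813.275 = -588.575
b = Sxy/Sxx = -588.575/11038.75 = -0.053319

-0.053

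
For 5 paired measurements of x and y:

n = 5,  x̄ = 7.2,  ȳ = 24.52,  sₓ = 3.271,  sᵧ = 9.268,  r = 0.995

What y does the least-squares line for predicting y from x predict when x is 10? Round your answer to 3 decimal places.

b = r · sᵧ/sₓ = 0.995 · 9.268/3.271 = 2.819217
a = ȳ − b·x̄ = 24.52 − 2.819217·7.2 = 4.221635
ŷ(10) = a + b·10 = 4.221635 + 2.819217·10 = 32.413809

32.414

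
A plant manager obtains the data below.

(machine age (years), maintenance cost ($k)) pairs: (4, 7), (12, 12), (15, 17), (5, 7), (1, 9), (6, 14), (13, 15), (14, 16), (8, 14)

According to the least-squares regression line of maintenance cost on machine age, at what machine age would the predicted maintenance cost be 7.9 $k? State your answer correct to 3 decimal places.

n = 9, Σx = 78, Σy = 111, Σxy = 1086, Σx² = 876
Sxx = Σx² − (Σx)²/n = 876 − 676 = 200
Sxy = Σxy − (Σx)(Σy)/n = 1086 − 962 = 124
b = Sxy/Sxx = 124/200 = 0.62
a = ȳ − b·x̄ = 12.333333 − 0.62·8.666667 = 6.96
Set a + b·x = 7.9: x = (7.9 − 6.96) / 0.62 = 1.516129

1.516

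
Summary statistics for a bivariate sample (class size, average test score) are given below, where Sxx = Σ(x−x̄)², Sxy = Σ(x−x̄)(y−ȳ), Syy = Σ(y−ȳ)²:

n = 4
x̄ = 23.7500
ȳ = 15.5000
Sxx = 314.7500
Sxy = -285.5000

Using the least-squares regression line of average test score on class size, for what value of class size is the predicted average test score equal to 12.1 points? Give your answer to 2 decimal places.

27.50

b = Sxy/Sxx = -285.5/314.75 = -0.907069
a = ȳ − b·x̄ = 15.5 − (-0.907069)·23.75 = 37.042891
Set a + b·x = 12.1: x = (12.1 − 37.042891) / (-0.907069) = 27.498336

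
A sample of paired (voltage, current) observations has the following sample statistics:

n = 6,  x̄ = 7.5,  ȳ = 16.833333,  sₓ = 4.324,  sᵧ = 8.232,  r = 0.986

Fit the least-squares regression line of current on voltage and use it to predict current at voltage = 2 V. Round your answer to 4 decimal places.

b = r · sᵧ/sₓ = 0.986 · 8.232/4.324 = 1.877140
a = ȳ − b·x̄ = 16.833333 − 1.877140·7.5 = 2.754785
ŷ(2) = a + b·2 = 2.754785 + 1.877140·2 = 6.509065

6.5091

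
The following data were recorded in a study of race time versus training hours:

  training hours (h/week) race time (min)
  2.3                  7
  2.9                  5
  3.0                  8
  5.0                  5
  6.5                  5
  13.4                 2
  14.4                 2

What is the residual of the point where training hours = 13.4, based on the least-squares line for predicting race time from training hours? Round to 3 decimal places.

-0.160

n = 7, Σx = 47.5, Σy = 34, Σxy = 167.7, Σx² = 476.87
Sxx = Σx² − (Σx)²/n = 476.87 − 322.321429 = 154.548571
Sxy = Σxy − (Σx)(Σy)/n = 167.7 − 230.714286 = -63.014286
b = Sxy/Sxx = -63.014286/154.548571 = -0.407731
a = ȳ − b·x̄ = 4.857143 − (-0.407731)·6.785714 = 7.623891
ŷ(13.4) = 7.623891 + (-0.407731)·13.4 = 2.160292
residual = y − ŷ = 2 − 2.160292 = -0.160292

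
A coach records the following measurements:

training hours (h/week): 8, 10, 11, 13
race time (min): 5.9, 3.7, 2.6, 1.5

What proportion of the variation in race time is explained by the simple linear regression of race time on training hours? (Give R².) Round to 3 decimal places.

0.969

n = 4, Σx = 42, Σy = 13.7, Σxy = 132.3, Σx² = 454, Σy² = 57.51
Sxx = Σx² − (Σx)²/n = 454 − 441 = 13
Sxy = Σxy − (Σx)(Σy)/n = 132.3 − 143.85 = -11.55
Syy = Σy² − (Σy)²/n = 57.51 − 46.9225 = 10.5875
R² = Sxy²/(Sxx·Syy) = (-11.55)²/(13·10.5875) = 0.969231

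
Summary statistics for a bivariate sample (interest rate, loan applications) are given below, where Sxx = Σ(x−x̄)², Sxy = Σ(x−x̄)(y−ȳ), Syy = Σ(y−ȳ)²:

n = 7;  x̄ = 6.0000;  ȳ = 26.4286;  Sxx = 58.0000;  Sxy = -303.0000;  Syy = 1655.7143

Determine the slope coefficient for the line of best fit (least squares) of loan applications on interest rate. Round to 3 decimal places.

-5.224

b = Sxy/Sxx = -303/58 = -5.224138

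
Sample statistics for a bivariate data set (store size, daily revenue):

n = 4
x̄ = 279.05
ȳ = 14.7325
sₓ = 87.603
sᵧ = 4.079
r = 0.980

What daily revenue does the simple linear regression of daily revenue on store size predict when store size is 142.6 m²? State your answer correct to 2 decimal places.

b = r · sᵧ/sₓ = 0.98 · 4.079/87.603 = 0.045631
a = ȳ − b·x̄ = 14.7325 − 0.045631·279.05 = 1.999146
ŷ(142.6) = a + b·142.6 = 1.999146 + 0.045631·142.6 = 8.506138

8.51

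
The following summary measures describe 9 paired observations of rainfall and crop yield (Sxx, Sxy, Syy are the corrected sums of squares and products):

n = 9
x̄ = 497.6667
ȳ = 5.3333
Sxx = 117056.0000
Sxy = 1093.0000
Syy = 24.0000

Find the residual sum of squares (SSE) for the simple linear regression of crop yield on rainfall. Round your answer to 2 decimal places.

13.79

b = Sxy/Sxx = 1093/117056 = 0.009337
SSE = Syy − b·Sxy = 24 − 0.009337·1093 = 13.794210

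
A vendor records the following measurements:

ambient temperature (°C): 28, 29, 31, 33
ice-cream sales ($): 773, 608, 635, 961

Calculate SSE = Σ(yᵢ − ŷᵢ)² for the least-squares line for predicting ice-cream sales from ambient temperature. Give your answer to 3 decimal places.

n = 4, Σx = 121, Σy = 2977, Σxy = 90674, Σx² = 3675, Σy² = 2293939
Sxx = Σx² − (Σx)²/n = 3675 − 3660.25 = 14.75
Sxy = Σxy − (Σx)(Σy)/n = 90674 − 90054.25 = 619.75
Syy = Σy² − (Σy)²/n = 2293939 − 2215632.25 = 78306.75
b = Sxy/Sxx = 619.75/14.75 = 42.016949
SSE = Syy − b·Sxy = 78306.75 − 42.016949·619.75 = 52266.745763

52266.746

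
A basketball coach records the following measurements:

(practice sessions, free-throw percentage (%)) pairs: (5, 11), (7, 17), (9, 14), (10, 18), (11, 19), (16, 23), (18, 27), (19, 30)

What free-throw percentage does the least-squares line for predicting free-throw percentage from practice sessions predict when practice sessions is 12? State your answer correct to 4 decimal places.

20.0238

n = 8, Σx = 95, Σy = 159, Σxy = 2113, Σx² = 1317
Sxx = Σx² − (Σx)²/n = 1317 − 1128.125 = 188.875
Sxy = Σxy − (Σx)(Σy)/n = 2113 − 1888.125 = 224.875
b = Sxy/Sxx = 224.875/188.875 = 1.190602
a = ȳ − b·x̄ = 19.875 − 1.190602·11.875 = 5.736598
ŷ(12) = a + b·12 = 5.736598 + 1.190602·12 = 20.023825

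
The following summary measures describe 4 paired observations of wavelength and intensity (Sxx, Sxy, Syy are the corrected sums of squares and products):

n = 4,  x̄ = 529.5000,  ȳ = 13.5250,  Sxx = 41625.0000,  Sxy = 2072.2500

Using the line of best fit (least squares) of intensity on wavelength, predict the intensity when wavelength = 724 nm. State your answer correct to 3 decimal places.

b = Sxy/Sxx = 2072.25/41625 = 0.049784
a = ȳ − b·x̄ = 13.525 − 0.049784·529.5 = -12.835514
ŷ(724) = a + b·724 = -12.835514 + 0.049784·724 = 23.207946

23.208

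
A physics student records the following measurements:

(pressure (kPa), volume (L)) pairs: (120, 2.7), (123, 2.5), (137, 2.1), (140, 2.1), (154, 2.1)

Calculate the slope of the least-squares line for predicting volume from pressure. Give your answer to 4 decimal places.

n = 5, Σx = 674, Σy = 11.5, Σxy = 1536.6, Σx² = 91614
Sxx = Σx² − (Σx)²/n = 91614 − 90855.2 = 758.8
Sxy = Σxy − (Σx)(Σy)/n = 1536.6 − 1550.2 = -13.6
b = Sxy/Sxx = -13.6/758.8 = -0.017923

-0.0179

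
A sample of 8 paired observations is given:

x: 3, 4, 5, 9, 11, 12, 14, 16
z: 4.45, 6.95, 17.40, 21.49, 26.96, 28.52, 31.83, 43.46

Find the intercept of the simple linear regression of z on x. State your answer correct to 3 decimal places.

-1.499

n = 8, Σx = 74, Σy = 181.06, Σxy = 2101.34, Σx² = 848
Sxx = Σx² − (Σx)²/n = 848 − 684.5 = 163.5
Sxy = Σxy − (Σx)(Σy)/n = 2101.34 − 1674.805 = 426.535
b = Sxy/Sxx = 426.535/163.5 = 2.608777
a = ȳ − b·x̄ = 22.6325 − 2.608777·9.25 = -1.498685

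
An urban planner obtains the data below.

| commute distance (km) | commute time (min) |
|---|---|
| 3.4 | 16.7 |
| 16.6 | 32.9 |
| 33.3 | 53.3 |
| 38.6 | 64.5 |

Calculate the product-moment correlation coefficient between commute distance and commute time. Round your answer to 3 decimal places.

0.996

n = 4, Σx = 91.9, Σy = 167.4, Σxy = 4867.51, Σx² = 2885.97, Σy² = 8362.44
Sxx = Σx² − (Σx)²/n = 2885.97 − 2111.4025 = 774.5675
Sxy = Σxy − (Σx)(Σy)/n = 4867.51 − 3846.015 = 1021.495
Syy = Σy² − (Σy)²/n = 8362.44 − 7005.69 = 1356.75
r = Sxy/√(Sxx·Syy) = 1021.495/√(1050894.455625) = 1021.495/1025.131433 = 0.996453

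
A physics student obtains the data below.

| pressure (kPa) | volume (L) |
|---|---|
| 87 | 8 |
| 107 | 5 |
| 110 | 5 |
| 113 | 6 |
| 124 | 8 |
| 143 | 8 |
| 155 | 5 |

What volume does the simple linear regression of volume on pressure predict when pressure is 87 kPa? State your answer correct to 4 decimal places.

n = 7, Σx = 839, Σy = 45, Σxy = 5370, Σx² = 103737
Sxx = Σx² − (Σx)²/n = 103737 − 100560.142857 = 3176.857143
Sxy = Σxy − (Σx)(Σy)/n = 5370 − 5393.571429 = -23.571429
b = Sxy/Sxx = -23.571429/3176.857143 = -0.007420
a = ȳ − b·x̄ = 6.428571 − (-0.007420)·119.857143 = 7.317879
ŷ(87) = a + b·87 = 7.317879 + (-0.007420)·87 = 6.672363

6.6724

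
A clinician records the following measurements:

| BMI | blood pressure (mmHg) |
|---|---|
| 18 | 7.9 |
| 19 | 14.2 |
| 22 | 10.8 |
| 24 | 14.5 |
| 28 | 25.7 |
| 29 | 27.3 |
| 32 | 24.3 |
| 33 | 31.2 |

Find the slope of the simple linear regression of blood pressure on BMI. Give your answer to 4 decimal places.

n = 8, Σx = 205, Σy = 155.9, Σxy = 4316.1, Σx² = 5483
Sxx = Σx² − (Σx)²/n = 5483 − 5253.125 = 229.875
Sxy = Σxy − (Σx)(Σy)/n = 4316.1 − 3994.9375 = 321.1625
b = Sxy/Sxx = 321.1625/229.875 = 1.397118

1.3971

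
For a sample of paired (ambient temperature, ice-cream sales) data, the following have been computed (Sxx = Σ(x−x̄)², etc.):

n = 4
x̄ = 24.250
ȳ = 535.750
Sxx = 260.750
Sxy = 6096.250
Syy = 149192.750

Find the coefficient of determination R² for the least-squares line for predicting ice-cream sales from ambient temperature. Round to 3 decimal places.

R² = Sxy²/(Sxx·Syy) = (6096.25)²/(260.75·149192.75) = 0.955330

0.955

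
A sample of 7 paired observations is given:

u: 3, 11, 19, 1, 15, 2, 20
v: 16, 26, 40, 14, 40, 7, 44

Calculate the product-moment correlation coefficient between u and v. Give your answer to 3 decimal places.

0.971

n = 7, Σx = 71, Σy = 187, Σxy = 2602, Σx² = 1121, Σy² = 6313
Sxx = Σx² − (Σx)²/n = 1121 − 720.142857 = 400.857143
Sxy = Σxy − (Σx)(Σy)/n = 2602 − 1896.714286 = 705.285714
Syy = Σy² − (Σy)²/n = 6313 − 4995.571429 = 1317.428571
r = Sxy/√(Sxx·Syy) = 705.285714/√(528100.653061) = 705.285714/726.705341 = 0.970525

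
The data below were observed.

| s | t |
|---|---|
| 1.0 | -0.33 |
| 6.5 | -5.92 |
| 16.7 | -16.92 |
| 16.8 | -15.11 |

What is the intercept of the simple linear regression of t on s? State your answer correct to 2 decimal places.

0.61

n = 4, Σx = 41, Σy = -38.28, Σxy = -575.222, Σx² = 604.38
Sxx = Σx² − (Σx)²/n = 604.38 − 420.25 = 184.13
Sxy = Σxy − (Σx)(Σy)/n = -575.222 − (-392.37) = -182.852
b = Sxy/Sxx = -182.852/184.13 = -0.993059
a = ȳ − b·x̄ = -9.57 − (-0.993059)·10.25 = 0.608857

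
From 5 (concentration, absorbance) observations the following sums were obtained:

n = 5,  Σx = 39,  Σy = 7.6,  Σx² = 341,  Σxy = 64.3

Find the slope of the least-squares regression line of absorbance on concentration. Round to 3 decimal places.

0.136

Sxx = Σx² − (Σx)²/n = 341 − 304.2 = 36.8
Sxy = Σxy − (Σx)(Σy)/n = 64.3 − 59.28 = 5.02
b = Sxy/Sxx = 5.02/36.8 = 0.136413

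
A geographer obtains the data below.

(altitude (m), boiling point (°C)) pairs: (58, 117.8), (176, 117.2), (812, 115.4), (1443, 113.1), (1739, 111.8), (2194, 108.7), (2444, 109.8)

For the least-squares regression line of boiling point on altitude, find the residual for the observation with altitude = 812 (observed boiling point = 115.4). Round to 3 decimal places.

0.322

n = 7, Σx = 8866, Σy = 793.8, Σxy = 985626.9, Σx² = 16586826
Sxx = Σx² − (Σx)²/n = 16586826 − 11229422.285714 = 5357403.714286
Sxy = Σxy − (Σx)(Σy)/n = 985626.9 − 1005404.4 = -19777.5
b = Sxy/Sxx = -19777.5/5357403.714286 = -0.003692
a = ȳ − b·x̄ = 113.4 − (-0.003692)·1266.571429 = 118.075701
ŷ(812) = 118.075701 + (-0.003692)·812 = 115.078105
residual = y − ŷ = 115.4 − 115.078105 = 0.321895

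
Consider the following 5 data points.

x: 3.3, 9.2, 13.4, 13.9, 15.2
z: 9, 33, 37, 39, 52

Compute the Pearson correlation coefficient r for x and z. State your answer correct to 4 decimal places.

n = 5, Σx = 55, Σy = 170, Σxy = 2161.6, Σx² = 699.34, Σy² = 6764
Sxx = Σx² − (Σx)²/n = 699.34 − 605 = 94.34
Sxy = Σxy − (Σx)(Σy)/n = 2161.6 − 1870 = 291.6
Syy = Σy² − (Σy)²/n = 6764 − 5780 = 984
r = Sxy/√(Sxx·Syy) = 291.6/√(92830.56) = 291.6/304.681079 = 0.957066

0.9571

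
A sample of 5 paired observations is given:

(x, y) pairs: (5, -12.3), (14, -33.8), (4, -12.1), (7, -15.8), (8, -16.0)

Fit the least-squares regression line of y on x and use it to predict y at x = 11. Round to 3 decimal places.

-25.650

n = 5, Σx = 38, Σy = -90, Σxy = -821.7, Σx² = 350
Sxx = Σx² − (Σx)²/n = 350 − 288.8 = 61.2
Sxy = Σxy − (Σx)(Σy)/n = -821.7 − (-684) = -137.7
b = Sxy/Sxx = -137.7/61.2 = -2.25
a = ȳ − b·x̄ = -18 − (-2.25)·7.6 = -0.9
ŷ(11) = a + b·11 = -0.9 + (-2.25)·11 = -25.65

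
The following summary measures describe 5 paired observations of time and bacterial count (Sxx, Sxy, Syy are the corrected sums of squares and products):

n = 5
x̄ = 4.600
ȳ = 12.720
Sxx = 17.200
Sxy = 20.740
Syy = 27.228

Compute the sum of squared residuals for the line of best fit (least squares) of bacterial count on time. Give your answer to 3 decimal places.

b = Sxy/Sxx = 20.74/17.2 = 1.205814
SSE = Syy − b·Sxy = 27.228 − 1.205814·20.74 = 2.219419

2.219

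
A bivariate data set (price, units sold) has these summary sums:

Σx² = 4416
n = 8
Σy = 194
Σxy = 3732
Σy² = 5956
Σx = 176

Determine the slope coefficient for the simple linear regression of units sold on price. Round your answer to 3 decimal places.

-0.985

Sxx = Σx² − (Σx)²/n = 4416 − 3872 = 544
Sxy = Σxy − (Σx)(Σy)/n = 3732 − 4268 = -536
b = Sxy/Sxx = -536/544 = -0.985294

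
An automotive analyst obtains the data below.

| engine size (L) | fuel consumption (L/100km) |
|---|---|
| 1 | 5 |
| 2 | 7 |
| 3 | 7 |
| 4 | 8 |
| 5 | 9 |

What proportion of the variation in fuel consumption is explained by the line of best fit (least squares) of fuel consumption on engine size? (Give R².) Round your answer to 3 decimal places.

n = 5, Σx = 15, Σy = 36, Σxy = 117, Σx² = 55, Σy² = 268
Sxx = Σx² − (Σx)²/n = 55 − 45 = 10
Sxy = Σxy − (Σx)(Σy)/n = 117 − 108 = 9
Syy = Σy² − (Σy)²/n = 268 − 259.2 = 8.8
R² = Sxy²/(Sxx·Syy) = (9)²/(10·8.8) = 0.920455

0.920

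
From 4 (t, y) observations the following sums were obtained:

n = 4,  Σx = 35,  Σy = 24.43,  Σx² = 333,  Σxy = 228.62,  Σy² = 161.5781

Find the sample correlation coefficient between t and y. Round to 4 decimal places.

Sxx = Σx² − (Σx)²/n = 333 − 306.25 = 26.75
Sxy = Σxy − (Σx)(Σy)/n = 228.62 − 213.7625 = 14.8575
Syy = Σy² − (Σy)²/n = 161.5781 − 149.206225 = 12.371875
r = Sxy/√(Sxx·Syy) = 14.8575/√(330.947656) = 14.8575/18.191967 = 0.816707

0.8167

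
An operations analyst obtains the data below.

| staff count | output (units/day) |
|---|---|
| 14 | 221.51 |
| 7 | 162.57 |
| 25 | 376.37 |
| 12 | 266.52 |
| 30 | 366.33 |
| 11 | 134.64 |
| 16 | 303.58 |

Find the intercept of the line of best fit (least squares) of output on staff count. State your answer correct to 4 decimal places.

94.5611

n = 7, Σx = 115, Σy = 1831.52, Σxy = 34174.84, Σx² = 2291
Sxx = Σx² − (Σx)²/n = 2291 − 1889.285714 = 401.714286
Sxy = Σxy − (Σx)(Σy)/n = 34174.84 − 30089.257143 = 4085.582857
b = Sxy/Sxx = 4085.582857/401.714286 = 10.170370
a = ȳ − b·x̄ = 261.645714 − 10.170370·16.428571 = 94.561067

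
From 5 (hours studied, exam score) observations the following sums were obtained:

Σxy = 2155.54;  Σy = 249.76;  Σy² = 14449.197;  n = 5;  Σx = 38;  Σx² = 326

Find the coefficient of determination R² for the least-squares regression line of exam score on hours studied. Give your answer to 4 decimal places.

0.9024

Sxx = Σx² − (Σx)²/n = 326 − 288.8 = 37.2
Sxy = Σxy − (Σx)(Σy)/n = 2155.54 − 1898.176 = 257.364
Syy = Σy² − (Σy)²/n = 14449.197 − 12476.01152 = 1973.18548
R² = Sxy²/(Sxx·Syy) = (257.364)²/(37.2·1973.18548) = 0.902370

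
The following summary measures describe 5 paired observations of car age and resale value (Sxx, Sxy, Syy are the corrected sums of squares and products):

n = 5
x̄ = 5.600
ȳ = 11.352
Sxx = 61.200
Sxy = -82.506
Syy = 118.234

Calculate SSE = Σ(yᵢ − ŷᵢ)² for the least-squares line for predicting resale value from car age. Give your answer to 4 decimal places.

b = Sxy/Sxx = -82.506/61.2 = -1.348137
SSE = Syy − b·Sxy = 118.234 − (-1.348137)·(-82.506) = 7.004588

7.0046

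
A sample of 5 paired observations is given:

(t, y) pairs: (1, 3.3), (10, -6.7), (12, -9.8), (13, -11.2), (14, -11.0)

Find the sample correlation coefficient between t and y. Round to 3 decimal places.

n = 5, Σx = 50, Σy = -35.4, Σxy = -480.9, Σx² = 610, Σy² = 398.26
Sxx = Σx² − (Σx)²/n = 610 − 500 = 110
Sxy = Σxy − (Σx)(Σy)/n = -480.9 − (-354) = -126.9
Syy = Σy² − (Σy)²/n = 398.26 − 250.632 = 147.628
r = Sxy/√(Sxx·Syy) = -126.9/√(16239.08) = -126.9/127.432649 = -0.995820

-0.996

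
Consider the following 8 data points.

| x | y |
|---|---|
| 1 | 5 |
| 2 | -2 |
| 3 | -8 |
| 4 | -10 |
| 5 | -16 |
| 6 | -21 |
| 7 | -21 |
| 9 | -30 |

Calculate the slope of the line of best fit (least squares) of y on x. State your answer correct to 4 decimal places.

-4.2030

n = 8, Σx = 37, Σy = -103, Σxy = -686, Σx² = 221
Sxx = Σx² − (Σx)²/n = 221 − 171.125 = 49.875
Sxy = Σxy − (Σx)(Σy)/n = -686 − (-476.375) = -209.625
b = Sxy/Sxx = -209.625/49.875 = -4.203008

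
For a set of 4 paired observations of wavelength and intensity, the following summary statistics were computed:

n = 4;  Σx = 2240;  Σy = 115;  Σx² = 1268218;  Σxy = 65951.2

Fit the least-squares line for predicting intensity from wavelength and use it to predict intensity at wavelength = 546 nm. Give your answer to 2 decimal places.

Sxx = Σx² − (Σx)²/n = 1268218 − 1254400 = 13818
Sxy = Σxy − (Σx)(Σy)/n = 65951.2 − 64400 = 1551.2
b = Sxy/Sxx = 1551.2/13818 = 0.112259
a = ȳ − b·x̄ = 28.75 − 0.112259·560 = -34.115248
ŷ(546) = a + b·546 = -34.115248 + 0.112259·546 = 27.178369

27.18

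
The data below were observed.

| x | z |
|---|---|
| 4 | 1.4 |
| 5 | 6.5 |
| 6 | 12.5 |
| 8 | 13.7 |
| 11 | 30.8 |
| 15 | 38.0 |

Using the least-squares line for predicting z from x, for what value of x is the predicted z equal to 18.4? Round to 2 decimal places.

n = 6, Σx = 49, Σy = 102.9, Σxy = 1131.5, Σx² = 487
Sxx = Σx² − (Σx)²/n = 487 − 400.166667 = 86.833333
Sxy = Σxy − (Σx)(Σy)/n = 1131.5 − 840.35 = 291.15
b = Sxy/Sxx = 291.15/86.833333 = 3.352975
a = ȳ − b·x̄ = 17.15 − 3.352975·8.166667 = -10.232630
Set a + b·x = 18.4: x = (18.4 − (-10.232630)) / 3.352975 = 8.539470

8.54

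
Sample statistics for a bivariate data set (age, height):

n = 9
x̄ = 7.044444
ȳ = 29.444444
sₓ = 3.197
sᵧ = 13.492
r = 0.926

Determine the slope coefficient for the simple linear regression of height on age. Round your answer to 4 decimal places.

3.9079

b = r · sᵧ/sₓ = 0.926 · 13.492/3.197 = 3.907911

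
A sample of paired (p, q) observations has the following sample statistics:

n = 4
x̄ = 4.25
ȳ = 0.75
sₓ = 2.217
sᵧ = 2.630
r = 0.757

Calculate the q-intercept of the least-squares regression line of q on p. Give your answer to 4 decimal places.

b = r · sᵧ/sₓ = 0.757 · 2.63/2.217 = 0.898020
a = ȳ − b·x̄ = 0.75 − 0.898020·4.25 = -3.066584

-3.0666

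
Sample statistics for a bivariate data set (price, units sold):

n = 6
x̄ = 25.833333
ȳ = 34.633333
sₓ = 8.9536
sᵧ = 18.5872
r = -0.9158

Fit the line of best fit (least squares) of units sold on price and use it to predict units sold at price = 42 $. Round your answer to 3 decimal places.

3.898

b = r · sᵧ/sₓ = -0.9158 · 18.5872/8.9536 = -1.901152
a = ȳ − b·x̄ = 34.633333 − (-1.901152)·25.833333 = 83.746435
ŷ(42) = a + b·42 = 83.746435 + (-1.901152)·42 = 3.898036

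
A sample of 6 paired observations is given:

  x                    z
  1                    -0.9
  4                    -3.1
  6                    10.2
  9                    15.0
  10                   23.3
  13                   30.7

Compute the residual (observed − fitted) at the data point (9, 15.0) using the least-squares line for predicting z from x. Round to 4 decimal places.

n = 6, Σx = 43, Σy = 75.2, Σxy = 815, Σx² = 403
Sxx = Σx² − (Σx)²/n = 403 − 308.166667 = 94.833333
Sxy = Σxy − (Σx)(Σy)/n = 815 − 538.933333 = 276.066667
b = Sxy/Sxx = 276.066667/94.833333 = 2.911072
a = ȳ − b·x̄ = 12.533333 − 2.911072·7.166667 = -8.329350
ŷ(9) = -8.329350 + 2.911072·9 = 17.870299
residual = y − ŷ = 15.0 − 17.870299 = -2.870299

-2.8703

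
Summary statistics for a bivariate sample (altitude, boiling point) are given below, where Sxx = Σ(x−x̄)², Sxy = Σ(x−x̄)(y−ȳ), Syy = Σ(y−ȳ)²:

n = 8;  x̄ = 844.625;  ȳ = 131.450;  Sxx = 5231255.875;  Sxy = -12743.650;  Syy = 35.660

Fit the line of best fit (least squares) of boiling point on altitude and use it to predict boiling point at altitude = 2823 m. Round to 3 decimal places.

126.631

b = Sxy/Sxx = -12743.65/5231255.875 = -0.002436
a = ȳ − b·x̄ = 131.45 − (-0.002436)·844.625 = 133.507557
ŷ(2823) = a + b·2823 = 133.507557 + (-0.002436)·2823 = 126.630561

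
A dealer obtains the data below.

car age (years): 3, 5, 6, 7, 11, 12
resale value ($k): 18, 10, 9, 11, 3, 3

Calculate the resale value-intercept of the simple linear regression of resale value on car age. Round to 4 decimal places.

n = 6, Σx = 44, Σy = 54, Σxy = 304, Σx² = 384
Sxx = Σx² − (Σx)²/n = 384 − 322.666667 = 61.333333
Sxy = Σxy − (Σx)(Σy)/n = 304 − 396 = -92
b = Sxy/Sxx = -92/61.333333 = -1.5
a = ȳ − b·x̄ = 9 − (-1.5)·7.333333 = 20

20.0000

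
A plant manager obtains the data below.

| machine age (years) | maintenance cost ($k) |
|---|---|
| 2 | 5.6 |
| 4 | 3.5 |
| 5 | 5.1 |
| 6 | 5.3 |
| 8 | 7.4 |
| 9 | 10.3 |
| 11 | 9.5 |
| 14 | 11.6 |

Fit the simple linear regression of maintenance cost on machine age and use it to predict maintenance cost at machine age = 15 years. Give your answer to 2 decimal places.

n = 8, Σx = 59, Σy = 58.3, Σxy = 501.3, Σx² = 543
Sxx = Σx² − (Σx)²/n = 543 − 435.125 = 107.875
Sxy = Σxy − (Σx)(Σy)/n = 501.3 − 429.9625 = 71.3375
b = Sxy/Sxx = 71.3375/107.875 = 0.661298
a = ȳ − b·x̄ = 7.2875 − 0.661298·7.375 = 2.410429
ŷ(15) = a + b·15 = 2.410429 + 0.661298·15 = 12.329896

12.33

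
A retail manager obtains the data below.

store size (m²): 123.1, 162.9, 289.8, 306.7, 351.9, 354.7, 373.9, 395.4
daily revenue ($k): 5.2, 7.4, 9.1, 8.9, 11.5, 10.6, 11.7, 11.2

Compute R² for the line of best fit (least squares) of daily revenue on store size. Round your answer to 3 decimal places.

n = 8, Σx = 2358.4, Σy = 75.6, Σxy = 23822.17, Σx² = 765527.02, Σy² = 750.76
Sxx = Σx² − (Σx)²/n = 765527.02 − 695256.32 = 70270.7
Sxy = Σxy − (Σx)(Σy)/n = 23822.17 − 22286.88 = 1535.29
Syy = Σy² − (Σy)²/n = 750.76 − 714.42 = 36.34
R² = Sxy²/(Sxx·Syy) = (1535.29)²/(70270.7·36.34) = 0.923042

0.923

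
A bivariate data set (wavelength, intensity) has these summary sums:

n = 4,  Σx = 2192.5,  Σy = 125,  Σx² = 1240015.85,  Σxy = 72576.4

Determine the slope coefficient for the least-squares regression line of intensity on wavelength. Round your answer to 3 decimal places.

Sxx = Σx² − (Σx)²/n = 1240015.85 − 1201764.0625 = 38251.7875
Sxy = Σxy − (Σx)(Σy)/n = 72576.4 − 68515.625 = 4060.775
b = Sxy/Sxx = 4060.775/38251.7875 = 0.106159

0.106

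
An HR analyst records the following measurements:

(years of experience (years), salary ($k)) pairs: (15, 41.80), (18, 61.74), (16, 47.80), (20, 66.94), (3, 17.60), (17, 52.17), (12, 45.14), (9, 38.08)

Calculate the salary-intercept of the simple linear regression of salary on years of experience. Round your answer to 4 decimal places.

10.6111

n = 8, Σx = 110, Σy = 371.27, Σxy = 5666.01, Σx² = 1728
Sxx = Σx² − (Σx)²/n = 1728 − 1512.5 = 215.5
Sxy = Σxy − (Σx)(Σy)/n = 5666.01 − 5104.9625 = 561.0475
b = Sxy/Sxx = 561.0475/215.5 = 2.603469
a = ȳ − b·x̄ = 46.40875 − 2.603469·13.75 = 10.611056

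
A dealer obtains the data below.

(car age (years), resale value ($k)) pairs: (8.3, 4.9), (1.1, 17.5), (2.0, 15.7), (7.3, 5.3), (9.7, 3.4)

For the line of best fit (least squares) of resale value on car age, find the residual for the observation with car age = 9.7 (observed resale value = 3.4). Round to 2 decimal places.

n = 5, Σx = 28.4, Σy = 46.8, Σxy = 162.99, Σx² = 221.48
Sxx = Σx² − (Σx)²/n = 221.48 − 161.312 = 60.168
Sxy = Σxy − (Σx)(Σy)/n = 162.99 − 265.824 = -102.834
b = Sxy/Sxx = -102.834/60.168 = -1.709114
a = ȳ − b·x̄ = 9.36 − (-1.709114)·5.68 = 19.067770
ŷ(9.7) = 19.067770 + (-1.709114)·9.7 = 2.489360
residual = y − ŷ = 3.4 − 2.489360 = 0.910640

0.91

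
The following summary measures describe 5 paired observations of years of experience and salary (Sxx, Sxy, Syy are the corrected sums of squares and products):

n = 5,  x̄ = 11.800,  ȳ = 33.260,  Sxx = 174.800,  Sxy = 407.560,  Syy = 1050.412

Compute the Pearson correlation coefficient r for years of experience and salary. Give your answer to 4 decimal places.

0.9511

r = Sxy/√(Sxx·Syy) = 407.56/√(183612.0176) = 407.56/428.499729 = 0.951132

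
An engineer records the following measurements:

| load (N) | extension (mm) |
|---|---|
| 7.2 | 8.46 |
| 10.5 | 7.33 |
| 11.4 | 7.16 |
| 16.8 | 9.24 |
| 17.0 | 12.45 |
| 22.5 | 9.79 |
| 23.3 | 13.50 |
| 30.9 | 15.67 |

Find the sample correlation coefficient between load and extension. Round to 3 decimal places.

0.863

n = 8, Σx = 139.6, Σy = 83.6, Σxy = 1605.411, Σx² = 2867.24, Σy² = 940.5892
Sxx = Σx² − (Σx)²/n = 2867.24 − 2436.02 = 431.22
Sxy = Σxy − (Σx)(Σy)/n = 1605.411 − 1458.82 = 146.591
Syy = Σy² − (Σy)²/n = 940.5892 − 873.62 = 66.9692
r = Sxy/√(Sxx·Syy) = 146.591/√(28878.458424) = 146.591/169.936631 = 0.862622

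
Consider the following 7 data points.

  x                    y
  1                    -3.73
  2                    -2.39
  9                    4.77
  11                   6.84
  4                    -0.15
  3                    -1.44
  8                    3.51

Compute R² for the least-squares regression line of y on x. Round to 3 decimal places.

n = 7, Σx = 38, Σy = 7.41, Σxy = 132.82, Σx² = 296, Σy² = 103.5797
Sxx = Σx² − (Σx)²/n = 296 − 206.285714 = 89.714286
Sxy = Σxy − (Σx)(Σy)/n = 132.82 − 40.225714 = 92.594286
Syy = Σy² − (Σy)²/n = 103.5797 − 7.844014 = 95.735686
R² = Sxy²/(Sxx·Syy) = (92.594286)²/(89.714286·95.735686) = 0.998235

0.998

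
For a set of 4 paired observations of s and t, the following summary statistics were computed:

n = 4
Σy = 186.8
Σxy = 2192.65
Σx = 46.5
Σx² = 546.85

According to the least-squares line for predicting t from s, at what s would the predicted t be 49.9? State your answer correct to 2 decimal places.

12.58

Sxx = Σx² − (Σx)²/n = 546.85 − 540.5625 = 6.2875
Sxy = Σxy − (Σx)(Σy)/n = 2192.65 − 2171.55 = 21.1
b = Sxy/Sxx = 21.1/6.2875 = 3.355865
a = ȳ − b·x̄ = 46.7 − 3.355865·11.625 = 7.688072
Set a + b·x = 49.9: x = (49.9 − 7.688072) / 3.355865 = 12.578555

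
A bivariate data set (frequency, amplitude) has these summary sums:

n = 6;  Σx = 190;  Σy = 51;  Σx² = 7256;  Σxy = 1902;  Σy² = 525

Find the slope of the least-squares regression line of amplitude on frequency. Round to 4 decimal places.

0.2316

Sxx = Σx² − (Σx)²/n = 7256 − 6016.666667 = 1239.333333
Sxy = Σxy − (Σx)(Σy)/n = 1902 − 1615 = 287
b = Sxy/Sxx = 287/1239.333333 = 0.231576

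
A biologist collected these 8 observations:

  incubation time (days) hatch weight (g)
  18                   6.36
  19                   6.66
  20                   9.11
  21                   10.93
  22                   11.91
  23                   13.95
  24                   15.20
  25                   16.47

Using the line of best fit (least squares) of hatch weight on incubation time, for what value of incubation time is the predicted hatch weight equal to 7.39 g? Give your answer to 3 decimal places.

18.938

n = 8, Σx = 172, Σy = 90.59, Σxy = 2012.17, Σx² = 3740
Sxx = Σx² − (Σx)²/n = 3740 − 3698 = 42
Sxy = Σxy − (Σx)(Σy)/n = 2012.17 − 1947.685 = 64.485
b = Sxy/Sxx = 64.485/42 = 1.535357
a = ȳ − b·x̄ = 11.32375 − 1.535357·21.5 = -21.686429
Set a + b·x = 7.39: x = (7.39 − (-21.686429)) / 1.535357 = 18.937893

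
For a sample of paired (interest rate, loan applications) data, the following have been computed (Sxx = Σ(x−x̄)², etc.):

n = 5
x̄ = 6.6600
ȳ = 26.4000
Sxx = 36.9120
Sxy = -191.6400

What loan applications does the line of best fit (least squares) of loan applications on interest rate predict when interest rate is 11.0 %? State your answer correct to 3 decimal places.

b = Sxy/Sxx = -191.64/36.912 = -5.191808
a = ȳ − b·x̄ = 26.4 − (-5.191808)·6.66 = 60.977438
ŷ(11.0) = a + b·11.0 = 60.977438 + (-5.191808)·11 = 3.867555

3.868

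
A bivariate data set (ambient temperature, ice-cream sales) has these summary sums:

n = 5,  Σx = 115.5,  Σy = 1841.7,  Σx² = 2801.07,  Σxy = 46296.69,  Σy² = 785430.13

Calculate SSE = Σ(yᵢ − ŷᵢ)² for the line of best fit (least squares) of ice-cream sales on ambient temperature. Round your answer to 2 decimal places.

Sxx = Σx² − (Σx)²/n = 2801.07 − 2668.05 = 133.02
Sxy = Σxy − (Σx)(Σy)/n = 46296.69 − 42543.27 = 3753.42
Syy = Σy² − (Σy)²/n = 785430.13 − 678371.778 = 107058.352
b = Sxy/Sxx = 3753.42/133.02 = 28.216960
SSE = Syy − b·Sxy = 107058.352 − 28.216960·3753.42 = 1148.250539

1148.25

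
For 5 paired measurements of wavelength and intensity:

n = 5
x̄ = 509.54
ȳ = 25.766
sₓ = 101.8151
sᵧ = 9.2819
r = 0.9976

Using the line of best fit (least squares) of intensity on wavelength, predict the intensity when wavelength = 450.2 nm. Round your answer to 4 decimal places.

20.3693

b = r · sᵧ/sₓ = 0.9976 · 9.2819/101.8151 = 0.090945
a = ȳ − b·x̄ = 25.766 − 0.090945·509.54 = -20.574361
ŷ(450.2) = a + b·450.2 = -20.574361 + 0.090945·450.2 = 20.369295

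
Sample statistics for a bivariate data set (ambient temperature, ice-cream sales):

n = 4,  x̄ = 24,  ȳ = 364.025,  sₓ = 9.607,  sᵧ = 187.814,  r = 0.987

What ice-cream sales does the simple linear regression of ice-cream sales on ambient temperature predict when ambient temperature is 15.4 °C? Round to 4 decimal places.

b = r · sᵧ/sₓ = 0.987 · 187.814/9.607 = 19.295557
a = ȳ − b·x̄ = 364.025 − 19.295557·24 = -99.068373
ŷ(15.4) = a + b·15.4 = -99.068373 + 19.295557·15.4 = 198.083208

198.0832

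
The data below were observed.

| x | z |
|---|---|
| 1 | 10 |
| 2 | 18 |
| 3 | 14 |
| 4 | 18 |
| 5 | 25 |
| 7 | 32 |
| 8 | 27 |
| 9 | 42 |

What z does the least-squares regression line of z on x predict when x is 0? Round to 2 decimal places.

n = 8, Σx = 39, Σy = 186, Σxy = 1103, Σx² = 249
Sxx = Σx² − (Σx)²/n = 249 − 190.125 = 58.875
Sxy = Σxy − (Σx)(Σy)/n = 1103 − 906.75 = 196.25
b = Sxy/Sxx = 196.25/58.875 = 3.333333
a = ȳ − b·x̄ = 23.25 − 3.333333·4.875 = 7
ŷ(0) = a + b·0 = 7 + 3.333333·0 = 7

7.00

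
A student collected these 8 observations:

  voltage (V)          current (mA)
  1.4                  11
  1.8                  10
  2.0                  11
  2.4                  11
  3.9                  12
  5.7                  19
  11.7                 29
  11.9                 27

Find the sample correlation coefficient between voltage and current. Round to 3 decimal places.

0.985

n = 8, Σx = 40.8, Σy = 130, Σxy = 897.5, Σx² = 341.16, Σy² = 2538
Sxx = Σx² − (Σx)²/n = 341.16 − 208.08 = 133.08
Sxy = Σxy − (Σx)(Σy)/n = 897.5 − 663 = 234.5
Syy = Σy² − (Σy)²/n = 2538 − 2112.5 = 425.5
r = Sxy/√(Sxx·Syy) = 234.5/√(56625.54) = 234.5/237.961215 = 0.985455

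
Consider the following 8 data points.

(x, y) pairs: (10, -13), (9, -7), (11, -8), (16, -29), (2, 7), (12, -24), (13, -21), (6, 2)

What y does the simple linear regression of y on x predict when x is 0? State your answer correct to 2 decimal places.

15.66

n = 8, Σx = 79, Σy = -93, Σxy = -1280, Σx² = 911
Sxx = Σx² − (Σx)²/n = 911 − 780.125 = 130.875
Sxy = Σxy − (Σx)(Σy)/n = -1280 − (-918.375) = -361.625
b = Sxy/Sxx = -361.625/130.875 = -2.763133
a = ȳ − b·x̄ = -11.625 − (-2.763133)·9.875 = 15.660936
ŷ(0) = a + b·0 = 15.660936 + (-2.763133)·0 = 15.660936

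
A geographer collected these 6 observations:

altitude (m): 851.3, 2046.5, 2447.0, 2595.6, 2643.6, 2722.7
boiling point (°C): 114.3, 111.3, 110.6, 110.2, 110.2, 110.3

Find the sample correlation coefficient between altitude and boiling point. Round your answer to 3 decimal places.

n = 6, Σx = 13306.7, Σy = 666.9, Σxy = 1473390.89, Σx² = 32039538.55, Σy² = 74138.71
Sxx = Σx² − (Σx)²/n = 32039538.55 − 29511377.481667 = 2528161.068333
Sxy = Σxy − (Σx)(Σy)/n = 1473390.89 − 1479039.705 = -5648.815
Syy = Σy² − (Σy)²/n = 74138.71 − 74125.935 = 12.775
r = Sxy/√(Sxx·Syy) = -5648.815/√(32297257.647958) = -5648.815/5683.067627 = -0.993973

-0.994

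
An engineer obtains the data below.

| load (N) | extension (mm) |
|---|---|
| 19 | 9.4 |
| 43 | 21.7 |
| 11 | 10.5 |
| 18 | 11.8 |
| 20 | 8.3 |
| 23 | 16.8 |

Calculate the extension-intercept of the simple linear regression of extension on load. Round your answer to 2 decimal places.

n = 6, Σx = 134, Σy = 78.5, Σxy = 1992, Σx² = 3584
Sxx = Σx² − (Σx)²/n = 3584 − 2992.666667 = 591.333333
Sxy = Σxy − (Σx)(Σy)/n = 1992 − 1753.166667 = 238.833333
b = Sxy/Sxx = 238.833333/591.333333 = 0.403890
a = ȳ − b·x̄ = 13.083333 − 0.403890·22.333333 = 4.063134

4.06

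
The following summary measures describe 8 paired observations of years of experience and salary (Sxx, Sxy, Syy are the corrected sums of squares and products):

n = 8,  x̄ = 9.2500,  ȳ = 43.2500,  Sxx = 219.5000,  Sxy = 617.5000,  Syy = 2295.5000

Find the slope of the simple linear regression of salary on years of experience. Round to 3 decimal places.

b = Sxy/Sxx = 617.5/219.5 = 2.813212

2.813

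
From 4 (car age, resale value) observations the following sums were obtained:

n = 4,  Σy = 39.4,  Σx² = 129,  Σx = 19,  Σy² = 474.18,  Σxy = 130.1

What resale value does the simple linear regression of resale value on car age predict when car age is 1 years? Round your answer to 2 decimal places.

Sxx = Σx² − (Σx)²/n = 129 − 90.25 = 38.75
Sxy = Σxy − (Σx)(Σy)/n = 130.1 − 187.15 = -57.05
b = Sxy/Sxx = -57.05/38.75 = -1.472258
a = ȳ − b·x̄ = 9.85 − (-1.472258)·4.75 = 16.843226
ŷ(1) = a + b·1 = 16.843226 + (-1.472258)·1 = 15.370968

15.37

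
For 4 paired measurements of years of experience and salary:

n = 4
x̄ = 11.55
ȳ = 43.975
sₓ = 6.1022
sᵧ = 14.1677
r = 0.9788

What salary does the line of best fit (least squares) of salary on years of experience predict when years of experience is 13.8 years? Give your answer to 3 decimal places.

49.088

b = r · sᵧ/sₓ = 0.9788 · 14.1677/6.1022 = 2.272516
a = ȳ − b·x̄ = 43.975 − 2.272516·11.55 = 17.727445
ŷ(13.8) = a + b·13.8 = 17.727445 + 2.272516·13.8 = 49.088160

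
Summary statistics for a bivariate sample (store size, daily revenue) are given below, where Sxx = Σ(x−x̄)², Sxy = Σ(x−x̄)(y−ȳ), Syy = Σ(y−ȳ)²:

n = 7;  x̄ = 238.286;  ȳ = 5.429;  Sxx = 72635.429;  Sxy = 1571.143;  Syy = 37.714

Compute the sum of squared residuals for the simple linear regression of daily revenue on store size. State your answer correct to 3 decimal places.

3.729

b = Sxy/Sxx = 1571.143/72635.429 = 0.021631
SSE = Syy − b·Sxy = 37.714 − 0.021631·1571.143 = 3.729340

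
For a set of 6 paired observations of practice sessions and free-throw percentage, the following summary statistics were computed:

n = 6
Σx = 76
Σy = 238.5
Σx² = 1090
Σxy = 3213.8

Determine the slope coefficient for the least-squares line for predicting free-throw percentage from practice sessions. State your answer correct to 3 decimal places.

1.514

Sxx = Σx² − (Σx)²/n = 1090 − 962.666667 = 127.333333
Sxy = Σxy − (Σx)(Σy)/n = 3213.8 − 3021 = 192.8
b = Sxy/Sxx = 192.8/127.333333 = 1.514136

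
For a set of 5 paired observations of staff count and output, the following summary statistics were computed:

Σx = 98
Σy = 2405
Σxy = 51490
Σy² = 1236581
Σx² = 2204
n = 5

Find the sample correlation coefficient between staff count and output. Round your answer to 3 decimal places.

0.916

Sxx = Σx² − (Σx)²/n = 2204 − 1920.8 = 283.2
Sxy = Σxy − (Σx)(Σy)/n = 51490 − 47138 = 4352
Syy = Σy² − (Σy)²/n = 1236581 − 1156805 = 79776
r = Sxy/√(Sxx·Syy) = 4352/√(22592563.2) = 4352/4753.163494 = 0.915601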